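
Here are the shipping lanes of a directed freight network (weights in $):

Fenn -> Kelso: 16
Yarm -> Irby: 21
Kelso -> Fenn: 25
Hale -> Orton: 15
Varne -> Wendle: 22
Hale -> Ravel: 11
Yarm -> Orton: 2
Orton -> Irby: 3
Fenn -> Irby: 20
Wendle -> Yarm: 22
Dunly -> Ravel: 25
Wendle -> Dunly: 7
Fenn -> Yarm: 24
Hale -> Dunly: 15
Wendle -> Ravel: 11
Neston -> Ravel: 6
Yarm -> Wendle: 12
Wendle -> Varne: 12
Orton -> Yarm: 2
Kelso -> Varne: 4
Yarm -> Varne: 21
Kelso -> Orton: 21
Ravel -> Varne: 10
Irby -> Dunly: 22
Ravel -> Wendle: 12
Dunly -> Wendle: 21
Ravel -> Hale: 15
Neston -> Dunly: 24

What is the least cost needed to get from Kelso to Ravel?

$37

Shortest distances from Kelso:
Kelso: 0
Varne: 4  (via Kelso)
Orton: 21  (via Kelso)
Yarm: 23  (via Orton)
Irby: 24  (via Orton)
Fenn: 25  (via Kelso)
Wendle: 26  (via Varne)
Dunly: 33  (via Wendle)
Ravel: 37  (via Wendle)
Shortest route: Kelso–Varne–Wendle–Ravel = $37.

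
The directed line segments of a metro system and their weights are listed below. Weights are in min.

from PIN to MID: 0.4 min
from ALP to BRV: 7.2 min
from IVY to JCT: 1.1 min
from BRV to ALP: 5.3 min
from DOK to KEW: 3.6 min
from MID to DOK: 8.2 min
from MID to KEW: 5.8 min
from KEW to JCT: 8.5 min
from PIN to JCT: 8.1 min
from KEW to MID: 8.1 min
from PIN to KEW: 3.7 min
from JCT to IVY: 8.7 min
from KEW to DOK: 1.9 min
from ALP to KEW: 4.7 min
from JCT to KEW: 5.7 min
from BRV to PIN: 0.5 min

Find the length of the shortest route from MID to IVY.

23 min

Settle nodes by increasing distance from MID:
MID: 0
KEW: 5.8  (via MID)
DOK: 7.7  (via KEW)
JCT: 14.3  (via KEW)
IVY: 23  (via JCT)
Shortest route: MID → KEW → JCT → IVY = 23 min.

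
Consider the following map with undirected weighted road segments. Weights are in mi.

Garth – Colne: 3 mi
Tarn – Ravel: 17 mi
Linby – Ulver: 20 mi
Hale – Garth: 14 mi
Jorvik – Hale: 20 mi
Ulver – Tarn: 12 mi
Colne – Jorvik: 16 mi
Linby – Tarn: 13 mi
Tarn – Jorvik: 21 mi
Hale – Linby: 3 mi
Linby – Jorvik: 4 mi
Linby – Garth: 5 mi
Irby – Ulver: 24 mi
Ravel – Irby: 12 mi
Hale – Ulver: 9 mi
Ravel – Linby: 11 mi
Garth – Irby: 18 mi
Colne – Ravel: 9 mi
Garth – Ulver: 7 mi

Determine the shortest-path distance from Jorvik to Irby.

Compare a few routes:
Jorvik - Colne - Ravel - Irby: 16+9+12 = 37
Jorvik - Linby - Garth - Colne - Ravel - Irby: 4+5+3+9+12 = 33
Jorvik - Colne - Garth - Irby: 16+3+18 = 37
Jorvik - Linby - Garth - Irby: 4+5+18 = 27
The minimum is 27 mi via Jorvik - Linby - Garth - Irby.

27 mi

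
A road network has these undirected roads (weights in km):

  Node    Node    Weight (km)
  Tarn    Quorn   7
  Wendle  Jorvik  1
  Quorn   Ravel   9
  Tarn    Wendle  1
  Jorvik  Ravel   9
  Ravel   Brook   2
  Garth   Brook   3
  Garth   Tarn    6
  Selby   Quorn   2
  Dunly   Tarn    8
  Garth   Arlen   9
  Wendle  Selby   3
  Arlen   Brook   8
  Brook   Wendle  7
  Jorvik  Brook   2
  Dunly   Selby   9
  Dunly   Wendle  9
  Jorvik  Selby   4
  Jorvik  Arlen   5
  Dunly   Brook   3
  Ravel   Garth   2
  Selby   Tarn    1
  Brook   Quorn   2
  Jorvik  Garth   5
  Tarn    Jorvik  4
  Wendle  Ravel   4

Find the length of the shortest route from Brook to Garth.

Candidate routes:
Brook - Ravel - Garth: 2+2 = 4
Brook - Garth: 3 = 3
Brook - Jorvik - Garth: 2+5 = 7
Cheapest is Brook - Garth at 3 km.

3 km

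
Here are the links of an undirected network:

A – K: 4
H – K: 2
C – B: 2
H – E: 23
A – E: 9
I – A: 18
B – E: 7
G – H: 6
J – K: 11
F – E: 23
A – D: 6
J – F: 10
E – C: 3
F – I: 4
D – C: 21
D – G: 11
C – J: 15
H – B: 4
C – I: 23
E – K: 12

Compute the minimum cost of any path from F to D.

28

Settle nodes by increasing distance from F:
F: 0
I: 4  (via F)
J: 10  (via F)
K: 21  (via J)
A: 22  (via I)
E: 23  (via F)
H: 23  (via K)
C: 25  (via J)
B: 27  (via H)
D: 28  (via A)
Shortest route: F–I–A–D = 28.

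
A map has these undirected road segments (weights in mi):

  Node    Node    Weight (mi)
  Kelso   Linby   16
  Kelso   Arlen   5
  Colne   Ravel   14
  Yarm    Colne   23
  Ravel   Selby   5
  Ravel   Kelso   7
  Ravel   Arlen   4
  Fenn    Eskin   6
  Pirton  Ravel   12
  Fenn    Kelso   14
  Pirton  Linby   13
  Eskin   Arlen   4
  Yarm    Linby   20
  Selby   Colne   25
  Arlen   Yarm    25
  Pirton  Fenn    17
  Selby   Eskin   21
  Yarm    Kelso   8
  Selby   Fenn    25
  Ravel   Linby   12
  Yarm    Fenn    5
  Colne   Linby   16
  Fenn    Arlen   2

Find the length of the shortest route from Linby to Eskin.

Candidate routes:
Linby–Ravel–Arlen–Eskin: 12+4+4 = 20
Linby–Ravel–Kelso–Arlen–Eskin: 12+7+5+4 = 28
Linby–Ravel–Arlen–Fenn–Eskin: 12+4+2+6 = 24
Linby–Kelso–Arlen–Eskin: 16+5+4 = 25
The minimum is 20 mi via Linby–Ravel–Arlen–Eskin.

20 mi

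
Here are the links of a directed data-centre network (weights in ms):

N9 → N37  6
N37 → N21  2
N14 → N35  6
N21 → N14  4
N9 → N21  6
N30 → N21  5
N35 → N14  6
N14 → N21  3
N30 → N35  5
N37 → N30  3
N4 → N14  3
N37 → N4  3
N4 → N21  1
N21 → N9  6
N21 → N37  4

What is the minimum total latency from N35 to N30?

16 ms

Shortest distances from N35:
N35: 0
N14: 6  (via N35)
N21: 9  (via N14)
N37: 13  (via N21)
N9: 15  (via N21)
N30: 16  (via N37)
Shortest route: N35 → N14 → N21 → N37 → N30 = 16 ms.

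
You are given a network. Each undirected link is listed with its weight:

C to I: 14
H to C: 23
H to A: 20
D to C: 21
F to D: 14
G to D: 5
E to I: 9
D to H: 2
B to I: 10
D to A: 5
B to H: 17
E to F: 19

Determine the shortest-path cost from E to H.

Enumerating some paths:
E → I → B → H: 9+10+17 = 36
E → I → C → D → H: 9+14+21+2 = 46
E → I → C → H: 9+14+23 = 46
E → F → D → H: 19+14+2 = 35
The minimum is 35 via E → F → D → H.

35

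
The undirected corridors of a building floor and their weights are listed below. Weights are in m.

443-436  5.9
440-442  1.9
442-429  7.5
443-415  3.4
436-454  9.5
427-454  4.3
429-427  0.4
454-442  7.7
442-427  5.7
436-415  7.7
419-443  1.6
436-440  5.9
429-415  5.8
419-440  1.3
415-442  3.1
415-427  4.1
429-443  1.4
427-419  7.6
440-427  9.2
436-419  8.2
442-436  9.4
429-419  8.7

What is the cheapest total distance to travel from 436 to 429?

7.3 m

Settle nodes by increasing distance from 436:
436: 0
440: 5.9  (via 436)
443: 5.9  (via 436)
419: 7.2  (via 440)
429: 7.3  (via 443)
Shortest route: 436 → 443 → 429 = 7.3 m.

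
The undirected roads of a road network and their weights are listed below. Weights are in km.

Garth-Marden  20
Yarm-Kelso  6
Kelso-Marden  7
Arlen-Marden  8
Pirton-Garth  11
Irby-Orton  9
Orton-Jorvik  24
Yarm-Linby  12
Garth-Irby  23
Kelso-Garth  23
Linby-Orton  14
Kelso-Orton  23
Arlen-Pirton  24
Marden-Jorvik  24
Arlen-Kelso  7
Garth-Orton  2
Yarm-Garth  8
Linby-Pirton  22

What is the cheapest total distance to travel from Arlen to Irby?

Enumerating some paths:
Arlen → Kelso → Yarm → Garth → Orton → Irby: 7+6+8+2+9 = 32
Arlen → Marden → Garth → Orton → Irby: 8+20+2+9 = 39
Arlen → Kelso → Orton → Irby: 7+23+9 = 39
Cheapest is Arlen → Kelso → Yarm → Garth → Orton → Irby at 32 km.

32 km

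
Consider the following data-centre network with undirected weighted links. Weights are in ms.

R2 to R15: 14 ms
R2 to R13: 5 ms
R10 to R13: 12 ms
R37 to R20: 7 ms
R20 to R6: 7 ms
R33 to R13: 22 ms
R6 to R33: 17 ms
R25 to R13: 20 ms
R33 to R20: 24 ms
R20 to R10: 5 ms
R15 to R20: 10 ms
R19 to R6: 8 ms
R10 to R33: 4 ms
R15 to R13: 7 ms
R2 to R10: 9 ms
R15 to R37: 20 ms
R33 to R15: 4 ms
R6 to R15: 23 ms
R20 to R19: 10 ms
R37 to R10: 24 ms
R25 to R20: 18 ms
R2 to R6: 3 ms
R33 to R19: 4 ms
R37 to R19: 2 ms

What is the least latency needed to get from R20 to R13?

Shortest distances from R20:
R20: 0
R10: 5  (via R20)
R6: 7  (via R20)
R37: 7  (via R20)
R19: 9  (via R37)
R33: 9  (via R10)
R2: 10  (via R6)
R15: 10  (via R20)
R13: 15  (via R2)
Shortest route: R20–R6–R2–R13 = 15 ms.

15 ms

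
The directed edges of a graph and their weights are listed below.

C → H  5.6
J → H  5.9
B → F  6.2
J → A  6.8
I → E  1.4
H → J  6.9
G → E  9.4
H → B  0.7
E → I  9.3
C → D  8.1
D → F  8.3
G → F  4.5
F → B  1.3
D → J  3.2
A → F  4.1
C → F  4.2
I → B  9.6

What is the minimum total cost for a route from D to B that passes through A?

15.4

Shortest D→A: D → J → A = 10
Best A to B: A → F → B costing 5.4
Total via A: 10 + 5.4 = 15.4.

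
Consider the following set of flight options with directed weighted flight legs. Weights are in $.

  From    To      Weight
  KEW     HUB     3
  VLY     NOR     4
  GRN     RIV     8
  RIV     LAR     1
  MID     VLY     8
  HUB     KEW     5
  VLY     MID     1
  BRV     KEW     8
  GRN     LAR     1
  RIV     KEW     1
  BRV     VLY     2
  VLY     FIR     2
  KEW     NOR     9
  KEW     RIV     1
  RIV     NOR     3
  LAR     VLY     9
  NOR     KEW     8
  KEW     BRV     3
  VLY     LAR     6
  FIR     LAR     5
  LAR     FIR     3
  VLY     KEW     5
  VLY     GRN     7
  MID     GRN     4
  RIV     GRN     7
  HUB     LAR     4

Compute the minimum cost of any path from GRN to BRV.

$12

Settle nodes by increasing distance from GRN:
GRN: 0
LAR: 1  (via GRN)
FIR: 4  (via LAR)
RIV: 8  (via GRN)
KEW: 9  (via RIV)
VLY: 10  (via LAR)
MID: 11  (via VLY)
NOR: 11  (via RIV)
BRV: 12  (via KEW)
Shortest route: GRN–RIV–KEW–BRV = $12.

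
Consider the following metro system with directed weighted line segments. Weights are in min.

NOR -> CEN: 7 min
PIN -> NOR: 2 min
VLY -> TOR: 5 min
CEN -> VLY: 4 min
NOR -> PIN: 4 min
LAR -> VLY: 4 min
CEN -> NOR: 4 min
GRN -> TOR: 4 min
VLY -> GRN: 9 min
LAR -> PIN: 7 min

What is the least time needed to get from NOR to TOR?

Candidate routes:
NOR → CEN → VLY → GRN → TOR: 7+4+9+4 = 24
NOR → CEN → VLY → TOR: 7+4+5 = 16
The minimum is 16 min via NOR → CEN → VLY → TOR.

16 min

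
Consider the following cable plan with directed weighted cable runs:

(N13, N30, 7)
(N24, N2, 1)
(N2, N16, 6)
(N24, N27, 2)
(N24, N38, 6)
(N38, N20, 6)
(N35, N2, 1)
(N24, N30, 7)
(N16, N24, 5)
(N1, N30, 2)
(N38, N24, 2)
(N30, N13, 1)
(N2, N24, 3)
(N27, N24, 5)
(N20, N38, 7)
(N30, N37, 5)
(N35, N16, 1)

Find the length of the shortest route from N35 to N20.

16

Candidate routes:
N35 → N16 → N24 → N38 → N20: 1+5+6+6 = 18
N35 → N2 → N16 → N24 → N38 → N20: 1+6+5+6+6 = 24
N35 → N2 → N24 → N38 → N20: 1+3+6+6 = 16
The minimum is 16 via N35 → N2 → N24 → N38 → N20.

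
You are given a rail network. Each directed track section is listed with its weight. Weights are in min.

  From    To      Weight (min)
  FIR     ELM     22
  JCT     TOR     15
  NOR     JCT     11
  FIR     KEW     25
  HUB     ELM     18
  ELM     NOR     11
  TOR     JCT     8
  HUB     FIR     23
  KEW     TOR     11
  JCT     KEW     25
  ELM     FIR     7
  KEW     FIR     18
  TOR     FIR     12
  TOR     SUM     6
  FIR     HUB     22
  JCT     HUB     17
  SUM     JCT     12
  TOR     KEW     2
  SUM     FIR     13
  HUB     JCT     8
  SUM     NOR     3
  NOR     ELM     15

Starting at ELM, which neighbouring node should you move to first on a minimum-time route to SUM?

Candidate routes:
ELM → FIR → KEW → TOR → SUM: 7+25+11+6 = 49
ELM → NOR → JCT → TOR → SUM: 11+11+15+6 = 43
ELM → FIR → HUB → JCT → TOR → SUM: 7+22+8+15+6 = 58
ELM → NOR → JCT → KEW → TOR → SUM: 11+11+25+11+6 = 64
The minimum is 43 min via ELM → NOR → JCT → TOR → SUM.
So from ELM the first move is to NOR.

NOR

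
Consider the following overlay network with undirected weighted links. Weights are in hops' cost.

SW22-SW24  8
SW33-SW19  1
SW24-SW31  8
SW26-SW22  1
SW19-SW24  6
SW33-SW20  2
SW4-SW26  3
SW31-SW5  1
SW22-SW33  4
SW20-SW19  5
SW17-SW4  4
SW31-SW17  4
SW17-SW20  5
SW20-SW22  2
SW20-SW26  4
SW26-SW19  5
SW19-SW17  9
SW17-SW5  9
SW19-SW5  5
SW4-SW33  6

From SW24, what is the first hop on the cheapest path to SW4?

Enumerating some paths:
SW24 → SW19 → SW33 → SW4: 6+1+6 = 13
SW24 → SW22 → SW26 → SW4: 8+1+3 = 12
The minimum is 12 hops' cost via SW24 → SW22 → SW26 → SW4.
So from SW24 the first move is to SW22.

SW22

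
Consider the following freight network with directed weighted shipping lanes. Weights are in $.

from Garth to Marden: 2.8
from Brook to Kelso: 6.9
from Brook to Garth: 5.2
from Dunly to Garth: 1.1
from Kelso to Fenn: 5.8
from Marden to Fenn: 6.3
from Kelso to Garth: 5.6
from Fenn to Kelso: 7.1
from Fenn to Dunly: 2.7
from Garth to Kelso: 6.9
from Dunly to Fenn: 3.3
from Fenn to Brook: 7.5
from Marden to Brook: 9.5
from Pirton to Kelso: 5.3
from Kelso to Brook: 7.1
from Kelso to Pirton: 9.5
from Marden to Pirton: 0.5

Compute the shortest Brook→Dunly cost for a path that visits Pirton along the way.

Shortest Brook→Pirton: Brook–Garth–Marden–Pirton = 8.5
Shortest Pirton→Dunly: Pirton–Kelso–Fenn–Dunly = 13.8
Total via Pirton: 8.5 + 13.8 = $22.3.

$22.3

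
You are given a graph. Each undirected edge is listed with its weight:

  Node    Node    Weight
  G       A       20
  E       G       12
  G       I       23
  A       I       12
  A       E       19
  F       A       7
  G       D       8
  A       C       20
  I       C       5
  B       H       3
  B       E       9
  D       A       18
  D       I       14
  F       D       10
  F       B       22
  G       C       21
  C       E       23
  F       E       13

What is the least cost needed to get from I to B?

Shortest distances from I:
I: 0
C: 5  (via I)
A: 12  (via I)
D: 14  (via I)
F: 19  (via A)
G: 22  (via D)
E: 28  (via C)
B: 37  (via E)
Shortest route: I–C–E–B = 37.

37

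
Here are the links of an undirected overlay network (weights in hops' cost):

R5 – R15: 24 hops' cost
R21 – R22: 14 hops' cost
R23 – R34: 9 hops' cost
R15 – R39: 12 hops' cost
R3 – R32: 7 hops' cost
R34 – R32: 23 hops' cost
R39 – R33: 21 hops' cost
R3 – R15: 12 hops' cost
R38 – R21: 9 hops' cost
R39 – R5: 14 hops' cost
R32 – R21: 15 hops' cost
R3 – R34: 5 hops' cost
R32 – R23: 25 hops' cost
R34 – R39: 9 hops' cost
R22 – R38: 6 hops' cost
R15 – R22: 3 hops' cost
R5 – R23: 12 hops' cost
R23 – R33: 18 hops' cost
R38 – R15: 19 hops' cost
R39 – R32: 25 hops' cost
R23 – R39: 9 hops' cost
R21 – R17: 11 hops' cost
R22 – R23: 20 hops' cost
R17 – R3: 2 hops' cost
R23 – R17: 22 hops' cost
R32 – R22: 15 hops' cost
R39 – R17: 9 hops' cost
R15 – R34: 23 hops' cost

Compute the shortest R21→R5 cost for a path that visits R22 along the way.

Shortest R21→R22: R21–R22 = 14
Best R22 to R5: R22–R15–R5 costing 27
Total via R22: 14 + 27 = 41 hops' cost.

41 hops' cost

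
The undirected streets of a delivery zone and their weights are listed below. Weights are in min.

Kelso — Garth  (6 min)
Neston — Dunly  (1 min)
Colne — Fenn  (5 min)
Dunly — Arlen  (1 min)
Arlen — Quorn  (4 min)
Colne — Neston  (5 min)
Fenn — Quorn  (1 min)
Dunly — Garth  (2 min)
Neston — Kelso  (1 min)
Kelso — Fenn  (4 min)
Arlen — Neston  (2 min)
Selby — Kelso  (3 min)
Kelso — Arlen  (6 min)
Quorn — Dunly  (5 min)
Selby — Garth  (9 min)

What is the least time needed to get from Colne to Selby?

9 min

Running Dijkstra from Colne:
Colne: 0
Fenn: 5  (via Colne)
Neston: 5  (via Colne)
Kelso: 6  (via Neston)
Dunly: 6  (via Neston)
Quorn: 6  (via Fenn)
Arlen: 7  (via Neston)
Garth: 8  (via Dunly)
Selby: 9  (via Kelso)
Shortest route: Colne → Neston → Kelso → Selby = 9 min.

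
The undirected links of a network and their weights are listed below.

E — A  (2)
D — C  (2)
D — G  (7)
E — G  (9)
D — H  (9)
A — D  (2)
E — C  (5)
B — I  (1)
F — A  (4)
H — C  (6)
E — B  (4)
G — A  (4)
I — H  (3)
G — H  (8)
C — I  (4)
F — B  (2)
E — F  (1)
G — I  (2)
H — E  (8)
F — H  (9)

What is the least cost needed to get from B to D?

7

Enumerating some paths:
B - E - A - D: 4+2+2 = 8
B - F - A - D: 2+4+2 = 8
B - F - E - A - D: 2+1+2+2 = 7
B - I - G - A - D: 1+2+4+2 = 9
The minimum is 7 via B - F - E - A - D.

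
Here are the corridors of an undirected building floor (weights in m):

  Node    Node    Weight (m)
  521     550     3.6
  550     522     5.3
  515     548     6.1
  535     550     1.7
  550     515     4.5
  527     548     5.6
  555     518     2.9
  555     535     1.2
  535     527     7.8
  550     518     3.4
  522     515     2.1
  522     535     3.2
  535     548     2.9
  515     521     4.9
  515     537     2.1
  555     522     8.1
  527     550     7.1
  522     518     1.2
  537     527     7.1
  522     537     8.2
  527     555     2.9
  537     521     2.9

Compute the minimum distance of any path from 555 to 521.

6.5 m

Shortest distances from 555:
555: 0
535: 1.2  (via 555)
527: 2.9  (via 555)
550: 2.9  (via 535)
518: 2.9  (via 555)
522: 4.1  (via 518)
548: 4.1  (via 535)
515: 6.2  (via 522)
521: 6.5  (via 550)
Shortest route: 555 → 535 → 550 → 521 = 6.5 m.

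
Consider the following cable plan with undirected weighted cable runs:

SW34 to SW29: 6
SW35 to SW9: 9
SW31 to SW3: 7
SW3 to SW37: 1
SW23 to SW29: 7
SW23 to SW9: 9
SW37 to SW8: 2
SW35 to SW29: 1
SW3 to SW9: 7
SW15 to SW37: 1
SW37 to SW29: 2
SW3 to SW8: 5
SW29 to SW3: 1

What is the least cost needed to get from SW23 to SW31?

15

Enumerating some paths:
SW23 → SW29 → SW3 → SW31: 7+1+7 = 15
SW23 → SW29 → SW37 → SW3 → SW31: 7+2+1+7 = 17
The minimum is 15 via SW23 → SW29 → SW3 → SW31.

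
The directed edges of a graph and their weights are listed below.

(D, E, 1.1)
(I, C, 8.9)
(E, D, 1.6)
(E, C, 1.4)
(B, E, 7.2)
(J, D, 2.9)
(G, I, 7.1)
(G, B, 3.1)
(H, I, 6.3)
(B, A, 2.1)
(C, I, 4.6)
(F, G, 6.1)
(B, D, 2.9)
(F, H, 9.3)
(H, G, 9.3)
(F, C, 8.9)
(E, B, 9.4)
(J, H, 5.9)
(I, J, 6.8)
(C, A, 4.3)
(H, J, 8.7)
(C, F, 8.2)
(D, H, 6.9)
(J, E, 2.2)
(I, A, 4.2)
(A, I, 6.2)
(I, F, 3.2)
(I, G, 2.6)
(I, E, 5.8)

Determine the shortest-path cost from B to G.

Compare a few routes:
B → D → E → C → I → G: 2.9+1.1+1.4+4.6+2.6 = 12.6
B → A → I → G: 2.1+6.2+2.6 = 10.9
The minimum is 10.9 via B → A → I → G.

10.9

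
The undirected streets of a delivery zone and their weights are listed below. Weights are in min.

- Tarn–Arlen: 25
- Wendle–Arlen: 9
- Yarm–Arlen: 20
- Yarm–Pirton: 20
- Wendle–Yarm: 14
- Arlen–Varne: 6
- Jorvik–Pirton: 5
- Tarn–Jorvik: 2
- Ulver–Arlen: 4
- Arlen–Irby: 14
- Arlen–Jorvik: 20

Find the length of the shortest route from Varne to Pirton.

31 min

Compare a few routes:
Varne–Arlen–Yarm–Pirton: 6+20+20 = 46
Varne–Arlen–Tarn–Jorvik–Pirton: 6+25+2+5 = 38
Varne–Arlen–Jorvik–Pirton: 6+20+5 = 31
The minimum is 31 min via Varne–Arlen–Jorvik–Pirton.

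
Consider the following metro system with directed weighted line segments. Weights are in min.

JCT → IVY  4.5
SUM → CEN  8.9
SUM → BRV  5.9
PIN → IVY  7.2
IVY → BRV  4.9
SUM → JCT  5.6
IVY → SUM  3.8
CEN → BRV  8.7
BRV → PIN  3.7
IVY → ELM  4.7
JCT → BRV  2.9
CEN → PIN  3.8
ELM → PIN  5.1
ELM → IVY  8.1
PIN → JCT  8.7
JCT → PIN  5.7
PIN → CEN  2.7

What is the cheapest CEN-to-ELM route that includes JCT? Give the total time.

21.7 min

Best CEN to JCT: CEN–PIN–JCT costing 12.5
Best JCT to ELM: JCT–IVY–ELM costing 9.2
Total via JCT: 12.5 + 9.2 = 21.7 min.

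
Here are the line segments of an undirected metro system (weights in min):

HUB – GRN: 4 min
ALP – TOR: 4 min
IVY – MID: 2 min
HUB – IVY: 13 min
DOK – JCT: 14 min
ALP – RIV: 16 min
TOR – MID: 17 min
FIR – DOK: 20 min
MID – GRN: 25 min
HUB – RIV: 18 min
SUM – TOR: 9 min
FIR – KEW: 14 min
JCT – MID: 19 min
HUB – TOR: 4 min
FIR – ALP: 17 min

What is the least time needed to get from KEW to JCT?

Settle nodes by increasing distance from KEW:
KEW: 0
FIR: 14  (via KEW)
ALP: 31  (via FIR)
DOK: 34  (via FIR)
TOR: 35  (via ALP)
HUB: 39  (via TOR)
GRN: 43  (via HUB)
SUM: 44  (via TOR)
RIV: 47  (via ALP)
JCT: 48  (via DOK)
Shortest route: KEW → FIR → DOK → JCT = 48 min.

48 min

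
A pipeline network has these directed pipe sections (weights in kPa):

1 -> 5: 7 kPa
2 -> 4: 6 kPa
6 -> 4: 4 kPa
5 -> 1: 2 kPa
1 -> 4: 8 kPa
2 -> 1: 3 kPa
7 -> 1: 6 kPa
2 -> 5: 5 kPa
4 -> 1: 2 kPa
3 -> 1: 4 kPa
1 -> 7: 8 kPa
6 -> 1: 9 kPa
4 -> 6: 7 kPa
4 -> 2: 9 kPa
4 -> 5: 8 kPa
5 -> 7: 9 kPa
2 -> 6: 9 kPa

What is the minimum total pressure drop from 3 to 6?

19 kPa

Running Dijkstra from 3:
3: 0
1: 4  (via 3)
5: 11  (via 1)
4: 12  (via 1)
7: 12  (via 1)
6: 19  (via 4)
Shortest route: 3 → 1 → 4 → 6 = 19 kPa.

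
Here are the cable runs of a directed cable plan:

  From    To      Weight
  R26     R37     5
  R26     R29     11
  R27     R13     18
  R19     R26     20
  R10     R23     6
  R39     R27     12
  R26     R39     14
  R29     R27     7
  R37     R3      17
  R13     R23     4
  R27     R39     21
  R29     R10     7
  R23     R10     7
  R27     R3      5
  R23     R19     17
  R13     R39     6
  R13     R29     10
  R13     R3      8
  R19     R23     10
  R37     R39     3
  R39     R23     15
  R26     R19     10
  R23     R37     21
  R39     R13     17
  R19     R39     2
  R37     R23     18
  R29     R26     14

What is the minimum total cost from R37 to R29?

30

Candidate routes:
R37 - R23 - R19 - R39 - R13 - R29: 18+17+2+17+10 = 64
R37 - R39 - R13 - R29: 3+17+10 = 30
R37 - R39 - R27 - R13 - R29: 3+12+18+10 = 43
Cheapest is R37 - R39 - R13 - R29 at 30.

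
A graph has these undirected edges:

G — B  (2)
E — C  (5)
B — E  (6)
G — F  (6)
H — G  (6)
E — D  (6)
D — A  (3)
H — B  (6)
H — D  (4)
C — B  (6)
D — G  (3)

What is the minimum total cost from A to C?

Settle nodes by increasing distance from A:
A: 0
D: 3  (via A)
G: 6  (via D)
H: 7  (via D)
B: 8  (via G)
E: 9  (via D)
F: 12  (via G)
C: 14  (via B)
Shortest route: A–D–G–B–C = 14.

14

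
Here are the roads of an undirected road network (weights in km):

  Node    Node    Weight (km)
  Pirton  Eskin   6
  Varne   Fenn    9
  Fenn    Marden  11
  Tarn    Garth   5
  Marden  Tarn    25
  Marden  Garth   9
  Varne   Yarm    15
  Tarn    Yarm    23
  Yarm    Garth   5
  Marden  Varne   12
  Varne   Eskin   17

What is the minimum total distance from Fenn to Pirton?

32 km

Enumerating some paths:
Fenn → Varne → Eskin → Pirton: 9+17+6 = 32
Fenn → Marden → Garth → Yarm → Varne → Eskin → Pirton: 11+9+5+15+17+6 = 63
Fenn → Marden → Varne → Eskin → Pirton: 11+12+17+6 = 46
Cheapest is Fenn → Varne → Eskin → Pirton at 32 km.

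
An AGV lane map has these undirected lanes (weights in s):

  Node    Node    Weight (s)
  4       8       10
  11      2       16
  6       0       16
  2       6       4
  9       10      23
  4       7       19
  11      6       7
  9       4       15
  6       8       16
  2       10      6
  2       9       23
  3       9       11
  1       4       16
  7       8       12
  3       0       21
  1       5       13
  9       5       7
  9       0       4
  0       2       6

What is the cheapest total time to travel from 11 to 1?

Candidate routes:
11–6–2–0–9–5–1: 7+4+6+4+7+13 = 41
11–2–0–9–5–1: 16+6+4+7+13 = 46
The minimum is 41 s via 11–6–2–0–9–5–1.

41 s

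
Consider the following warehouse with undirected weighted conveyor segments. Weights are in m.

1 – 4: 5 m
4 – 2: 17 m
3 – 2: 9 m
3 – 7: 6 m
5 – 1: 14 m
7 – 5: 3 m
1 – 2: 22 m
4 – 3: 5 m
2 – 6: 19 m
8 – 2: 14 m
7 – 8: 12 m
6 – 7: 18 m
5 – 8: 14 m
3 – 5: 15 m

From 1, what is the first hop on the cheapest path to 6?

4

Compare a few routes:
1 → 5 → 7 → 6: 14+3+18 = 35
1 → 4 → 3 → 7 → 6: 5+5+6+18 = 34
1 → 4 → 3 → 2 → 6: 5+5+9+19 = 38
Cheapest is 1 → 4 → 3 → 7 → 6 at 34 m.
So from 1 the first move is to 4.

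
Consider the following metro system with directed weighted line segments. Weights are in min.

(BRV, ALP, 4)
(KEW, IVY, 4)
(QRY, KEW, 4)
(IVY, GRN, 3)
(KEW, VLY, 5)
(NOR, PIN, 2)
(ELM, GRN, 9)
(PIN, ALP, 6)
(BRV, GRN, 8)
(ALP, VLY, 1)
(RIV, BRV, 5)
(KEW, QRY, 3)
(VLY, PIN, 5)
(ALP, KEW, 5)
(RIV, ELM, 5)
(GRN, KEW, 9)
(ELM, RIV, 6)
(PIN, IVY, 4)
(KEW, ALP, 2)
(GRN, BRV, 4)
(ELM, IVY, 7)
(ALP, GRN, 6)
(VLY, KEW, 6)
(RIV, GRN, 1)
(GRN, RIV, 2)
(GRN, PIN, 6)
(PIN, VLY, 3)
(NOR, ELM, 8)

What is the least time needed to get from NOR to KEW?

Candidate routes:
NOR - PIN - ALP - KEW: 2+6+5 = 13
NOR - PIN - VLY - KEW: 2+3+6 = 11
NOR - PIN - ALP - VLY - KEW: 2+6+1+6 = 15
The minimum is 11 min via NOR - PIN - VLY - KEW.

11 min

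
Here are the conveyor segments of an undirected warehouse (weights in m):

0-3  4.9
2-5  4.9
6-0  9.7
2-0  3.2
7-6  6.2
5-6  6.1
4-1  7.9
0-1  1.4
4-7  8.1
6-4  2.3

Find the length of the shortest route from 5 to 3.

13 m

Shortest distances from 5:
5: 0
2: 4.9  (via 5)
6: 6.1  (via 5)
0: 8.1  (via 2)
4: 8.4  (via 6)
1: 9.5  (via 0)
7: 12.3  (via 6)
3: 13  (via 0)
Shortest route: 5 → 2 → 0 → 3 = 13 m.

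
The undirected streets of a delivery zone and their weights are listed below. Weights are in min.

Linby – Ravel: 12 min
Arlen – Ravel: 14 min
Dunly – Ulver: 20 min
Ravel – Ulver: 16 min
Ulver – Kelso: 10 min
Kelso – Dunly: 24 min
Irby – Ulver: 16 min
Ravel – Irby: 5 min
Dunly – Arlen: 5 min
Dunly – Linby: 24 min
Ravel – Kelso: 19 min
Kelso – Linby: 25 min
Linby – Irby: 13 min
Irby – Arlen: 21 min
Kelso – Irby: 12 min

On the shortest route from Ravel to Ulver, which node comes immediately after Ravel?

Enumerating some paths:
Ravel–Ulver: 16 = 16
Ravel–Irby–Ulver: 5+16 = 21
The minimum is 16 min via Ravel–Ulver.
So from Ravel the first move is to Ulver.

Ulver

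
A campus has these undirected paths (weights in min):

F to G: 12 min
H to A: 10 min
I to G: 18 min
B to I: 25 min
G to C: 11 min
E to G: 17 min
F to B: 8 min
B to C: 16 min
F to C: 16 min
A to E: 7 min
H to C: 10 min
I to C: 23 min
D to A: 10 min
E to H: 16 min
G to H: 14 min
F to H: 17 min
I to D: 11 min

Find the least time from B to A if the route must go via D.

Best B to D: B → I → D costing 36
Shortest D→A: D → A = 10
Total via D: 36 + 10 = 46 min.

46 min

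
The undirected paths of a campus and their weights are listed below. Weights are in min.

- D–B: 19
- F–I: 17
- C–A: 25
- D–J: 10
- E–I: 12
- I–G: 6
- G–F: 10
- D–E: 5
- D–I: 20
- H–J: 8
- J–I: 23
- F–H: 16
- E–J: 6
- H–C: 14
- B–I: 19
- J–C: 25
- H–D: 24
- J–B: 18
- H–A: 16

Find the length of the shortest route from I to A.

42 min

Enumerating some paths:
I–G–F–H–A: 6+10+16+16 = 48
I–E–J–H–A: 12+6+8+16 = 42
I–J–H–A: 23+8+16 = 47
The minimum is 42 min via I–E–J–H–A.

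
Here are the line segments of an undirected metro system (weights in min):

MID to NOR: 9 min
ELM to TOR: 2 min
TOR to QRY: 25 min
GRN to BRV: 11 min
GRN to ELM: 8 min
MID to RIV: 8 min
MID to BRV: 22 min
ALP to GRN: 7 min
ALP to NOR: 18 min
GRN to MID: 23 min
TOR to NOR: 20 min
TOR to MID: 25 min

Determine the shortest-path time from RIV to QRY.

Enumerating some paths:
RIV–MID–TOR–QRY: 8+25+25 = 58
RIV–MID–NOR–TOR–QRY: 8+9+20+25 = 62
RIV–MID–GRN–ELM–TOR–QRY: 8+23+8+2+25 = 66
Cheapest is RIV–MID–TOR–QRY at 58 min.

58 min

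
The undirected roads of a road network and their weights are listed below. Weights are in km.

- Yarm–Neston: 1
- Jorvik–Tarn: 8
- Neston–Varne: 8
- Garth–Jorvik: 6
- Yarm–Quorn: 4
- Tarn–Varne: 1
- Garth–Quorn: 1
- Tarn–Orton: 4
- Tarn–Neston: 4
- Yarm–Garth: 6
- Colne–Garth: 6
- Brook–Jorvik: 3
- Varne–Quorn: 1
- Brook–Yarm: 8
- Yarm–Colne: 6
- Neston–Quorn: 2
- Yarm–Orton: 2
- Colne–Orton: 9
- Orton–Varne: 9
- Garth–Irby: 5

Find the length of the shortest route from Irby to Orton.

11 km

Compare a few routes:
Irby–Garth–Quorn–Neston–Yarm–Orton: 5+1+2+1+2 = 11
Irby–Garth–Quorn–Varne–Tarn–Orton: 5+1+1+1+4 = 12
Irby–Garth–Quorn–Yarm–Orton: 5+1+4+2 = 12
Cheapest is Irby–Garth–Quorn–Neston–Yarm–Orton at 11 km.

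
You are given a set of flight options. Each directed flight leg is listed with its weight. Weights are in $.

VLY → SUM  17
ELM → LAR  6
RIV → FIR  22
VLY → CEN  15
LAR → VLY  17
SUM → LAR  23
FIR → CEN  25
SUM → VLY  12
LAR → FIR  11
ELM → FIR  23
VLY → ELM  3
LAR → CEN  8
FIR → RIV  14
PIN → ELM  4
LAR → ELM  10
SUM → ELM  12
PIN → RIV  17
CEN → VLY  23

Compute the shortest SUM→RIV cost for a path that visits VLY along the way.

$46

Best SUM to VLY: SUM → VLY costing 12
Shortest VLY→RIV: VLY → ELM → LAR → FIR → RIV = 34
Total via VLY: 12 + 34 = $46.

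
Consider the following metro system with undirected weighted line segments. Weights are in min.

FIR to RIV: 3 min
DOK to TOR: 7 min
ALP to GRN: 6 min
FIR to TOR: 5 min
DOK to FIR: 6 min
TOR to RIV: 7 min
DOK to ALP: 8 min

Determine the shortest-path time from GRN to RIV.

23 min

Candidate routes:
GRN → ALP → DOK → TOR → RIV: 6+8+7+7 = 28
GRN → ALP → DOK → FIR → RIV: 6+8+6+3 = 23
GRN → ALP → DOK → TOR → FIR → RIV: 6+8+7+5+3 = 29
GRN → ALP → DOK → FIR → TOR → RIV: 6+8+6+5+7 = 32
The minimum is 23 min via GRN → ALP → DOK → FIR → RIV.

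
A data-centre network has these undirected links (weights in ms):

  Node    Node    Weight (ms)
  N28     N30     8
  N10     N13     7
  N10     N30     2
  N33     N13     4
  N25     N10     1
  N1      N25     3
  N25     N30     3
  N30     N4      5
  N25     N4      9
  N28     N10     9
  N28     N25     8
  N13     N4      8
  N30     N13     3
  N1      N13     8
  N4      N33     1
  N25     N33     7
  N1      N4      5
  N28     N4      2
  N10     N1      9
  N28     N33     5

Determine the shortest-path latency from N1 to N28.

7 ms

Candidate routes:
N1 → N25 → N28: 3+8 = 11
N1 → N4 → N33 → N28: 5+1+5 = 11
N1 → N4 → N28: 5+2 = 7
Cheapest is N1 → N4 → N28 at 7 ms.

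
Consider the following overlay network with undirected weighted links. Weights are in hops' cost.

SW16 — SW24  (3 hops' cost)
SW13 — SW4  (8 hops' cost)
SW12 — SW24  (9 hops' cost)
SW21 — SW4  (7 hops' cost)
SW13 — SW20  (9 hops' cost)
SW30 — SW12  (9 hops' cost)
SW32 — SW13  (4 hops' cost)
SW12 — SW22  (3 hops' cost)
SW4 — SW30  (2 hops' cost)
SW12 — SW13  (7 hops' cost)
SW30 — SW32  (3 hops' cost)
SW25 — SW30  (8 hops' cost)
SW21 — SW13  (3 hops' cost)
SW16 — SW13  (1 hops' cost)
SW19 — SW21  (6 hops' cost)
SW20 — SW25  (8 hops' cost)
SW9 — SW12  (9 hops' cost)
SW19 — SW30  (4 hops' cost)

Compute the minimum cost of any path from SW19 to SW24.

Candidate routes:
SW19–SW30–SW32–SW13–SW16–SW24: 4+3+4+1+3 = 15
SW19–SW21–SW13–SW16–SW24: 6+3+1+3 = 13
SW19–SW30–SW4–SW13–SW16–SW24: 4+2+8+1+3 = 18
Cheapest is SW19–SW21–SW13–SW16–SW24 at 13 hops' cost.

13 hops' cost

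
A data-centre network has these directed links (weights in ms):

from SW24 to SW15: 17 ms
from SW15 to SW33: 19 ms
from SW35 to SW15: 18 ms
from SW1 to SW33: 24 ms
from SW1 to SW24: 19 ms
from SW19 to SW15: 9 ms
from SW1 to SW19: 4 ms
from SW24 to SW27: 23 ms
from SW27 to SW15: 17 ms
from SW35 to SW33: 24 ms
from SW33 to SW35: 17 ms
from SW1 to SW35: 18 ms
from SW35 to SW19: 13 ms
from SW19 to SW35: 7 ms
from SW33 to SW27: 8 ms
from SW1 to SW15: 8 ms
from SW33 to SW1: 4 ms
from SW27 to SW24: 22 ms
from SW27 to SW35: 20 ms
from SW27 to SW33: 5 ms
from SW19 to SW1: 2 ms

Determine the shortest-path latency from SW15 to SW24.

42 ms

Settle nodes by increasing distance from SW15:
SW15: 0
SW33: 19  (via SW15)
SW1: 23  (via SW33)
SW19: 27  (via SW1)
SW27: 27  (via SW33)
SW35: 34  (via SW19)
SW24: 42  (via SW1)
Shortest route: SW15–SW33–SW1–SW24 = 42 ms.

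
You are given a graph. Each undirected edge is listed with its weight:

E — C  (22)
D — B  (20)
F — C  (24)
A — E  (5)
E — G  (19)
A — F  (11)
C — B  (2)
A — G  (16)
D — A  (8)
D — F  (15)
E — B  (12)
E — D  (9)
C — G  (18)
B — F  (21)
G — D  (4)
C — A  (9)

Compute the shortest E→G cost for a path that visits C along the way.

Best E to C: E–A–C costing 14
Shortest C→G: C–G = 18
Total via C: 14 + 18 = 32.

32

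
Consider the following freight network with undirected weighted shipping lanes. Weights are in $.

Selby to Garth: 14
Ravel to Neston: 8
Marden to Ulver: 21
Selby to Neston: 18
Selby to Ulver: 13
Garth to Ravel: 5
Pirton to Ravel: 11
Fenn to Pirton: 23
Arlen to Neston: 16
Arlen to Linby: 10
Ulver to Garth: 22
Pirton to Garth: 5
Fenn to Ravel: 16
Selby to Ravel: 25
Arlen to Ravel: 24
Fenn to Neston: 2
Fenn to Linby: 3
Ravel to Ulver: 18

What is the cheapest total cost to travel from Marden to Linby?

Settle nodes by increasing distance from Marden:
Marden: 0
Ulver: 21  (via Marden)
Selby: 34  (via Ulver)
Ravel: 39  (via Ulver)
Garth: 43  (via Ulver)
Neston: 47  (via Ravel)
Pirton: 48  (via Garth)
Fenn: 49  (via Neston)
Linby: 52  (via Fenn)
Shortest route: Marden → Ulver → Ravel → Neston → Fenn → Linby = $52.

$52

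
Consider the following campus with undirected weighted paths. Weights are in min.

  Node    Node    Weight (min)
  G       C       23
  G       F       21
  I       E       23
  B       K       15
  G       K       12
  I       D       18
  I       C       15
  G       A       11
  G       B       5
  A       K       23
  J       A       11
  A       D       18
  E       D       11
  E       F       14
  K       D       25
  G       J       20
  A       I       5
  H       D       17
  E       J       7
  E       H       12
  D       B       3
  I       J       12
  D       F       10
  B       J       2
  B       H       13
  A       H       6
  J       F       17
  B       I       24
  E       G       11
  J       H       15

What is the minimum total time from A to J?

11 min

Enumerating some paths:
A - I - J: 5+12 = 17
A - G - B - J: 11+5+2 = 18
A - J: 11 = 11
The minimum is 11 min via A - J.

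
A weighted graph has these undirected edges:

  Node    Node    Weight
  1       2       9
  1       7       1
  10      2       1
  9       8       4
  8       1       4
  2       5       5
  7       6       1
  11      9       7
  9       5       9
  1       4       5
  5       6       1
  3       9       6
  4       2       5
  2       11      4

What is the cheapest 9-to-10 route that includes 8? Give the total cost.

Best 9 to 8: 9–8 costing 4
Shortest 8→10: 8–1–7–6–5–2–10 = 13
Total via 8: 4 + 13 = 17.

17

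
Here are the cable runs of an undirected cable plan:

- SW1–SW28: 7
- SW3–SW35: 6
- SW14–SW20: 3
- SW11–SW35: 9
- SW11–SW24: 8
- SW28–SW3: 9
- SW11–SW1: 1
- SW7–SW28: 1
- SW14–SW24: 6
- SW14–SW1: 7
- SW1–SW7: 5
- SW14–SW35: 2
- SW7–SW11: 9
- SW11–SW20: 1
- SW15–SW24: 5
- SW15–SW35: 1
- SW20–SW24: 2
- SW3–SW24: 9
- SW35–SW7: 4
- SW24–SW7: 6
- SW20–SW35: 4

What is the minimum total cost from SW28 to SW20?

8

Running Dijkstra from SW28:
SW28: 0
SW7: 1  (via SW28)
SW35: 5  (via SW7)
SW1: 6  (via SW7)
SW15: 6  (via SW35)
SW14: 7  (via SW35)
SW11: 7  (via SW1)
SW24: 7  (via SW7)
SW20: 8  (via SW11)
Shortest route: SW28–SW7–SW1–SW11–SW20 = 8.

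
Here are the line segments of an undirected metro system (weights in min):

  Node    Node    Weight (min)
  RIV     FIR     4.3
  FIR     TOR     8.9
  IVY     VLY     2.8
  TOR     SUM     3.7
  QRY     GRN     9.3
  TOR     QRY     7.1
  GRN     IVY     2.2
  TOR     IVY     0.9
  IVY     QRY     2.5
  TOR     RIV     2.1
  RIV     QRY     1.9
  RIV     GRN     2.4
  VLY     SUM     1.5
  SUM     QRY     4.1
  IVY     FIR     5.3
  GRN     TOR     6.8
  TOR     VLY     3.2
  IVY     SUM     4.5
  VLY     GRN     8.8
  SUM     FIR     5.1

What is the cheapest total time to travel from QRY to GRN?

Candidate routes:
QRY - RIV - GRN: 1.9+2.4 = 4.3
QRY - IVY - TOR - RIV - GRN: 2.5+0.9+2.1+2.4 = 7.9
QRY - IVY - GRN: 2.5+2.2 = 4.7
QRY - RIV - TOR - IVY - GRN: 1.9+2.1+0.9+2.2 = 7.1
The minimum is 4.3 min via QRY - RIV - GRN.

4.3 min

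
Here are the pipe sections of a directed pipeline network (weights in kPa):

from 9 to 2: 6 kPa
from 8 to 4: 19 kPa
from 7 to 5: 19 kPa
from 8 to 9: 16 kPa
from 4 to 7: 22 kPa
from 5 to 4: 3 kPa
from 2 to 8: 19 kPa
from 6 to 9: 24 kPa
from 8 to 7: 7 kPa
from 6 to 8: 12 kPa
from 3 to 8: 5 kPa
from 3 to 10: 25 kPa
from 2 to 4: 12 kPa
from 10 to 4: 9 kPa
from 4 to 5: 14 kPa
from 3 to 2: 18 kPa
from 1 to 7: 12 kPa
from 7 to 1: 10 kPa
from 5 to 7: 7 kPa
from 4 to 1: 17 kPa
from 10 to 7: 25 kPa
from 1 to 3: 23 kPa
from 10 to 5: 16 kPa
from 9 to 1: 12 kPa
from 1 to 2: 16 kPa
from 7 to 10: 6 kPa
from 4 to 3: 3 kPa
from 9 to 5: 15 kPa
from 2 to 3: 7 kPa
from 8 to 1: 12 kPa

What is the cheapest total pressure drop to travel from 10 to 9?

33 kPa

Compare a few routes:
10 → 4 → 3 → 8 → 9: 9+3+5+16 = 33
10 → 5 → 4 → 3 → 8 → 9: 16+3+3+5+16 = 43
10 → 4 → 3 → 2 → 8 → 9: 9+3+18+19+16 = 65
The minimum is 33 kPa via 10 → 4 → 3 → 8 → 9.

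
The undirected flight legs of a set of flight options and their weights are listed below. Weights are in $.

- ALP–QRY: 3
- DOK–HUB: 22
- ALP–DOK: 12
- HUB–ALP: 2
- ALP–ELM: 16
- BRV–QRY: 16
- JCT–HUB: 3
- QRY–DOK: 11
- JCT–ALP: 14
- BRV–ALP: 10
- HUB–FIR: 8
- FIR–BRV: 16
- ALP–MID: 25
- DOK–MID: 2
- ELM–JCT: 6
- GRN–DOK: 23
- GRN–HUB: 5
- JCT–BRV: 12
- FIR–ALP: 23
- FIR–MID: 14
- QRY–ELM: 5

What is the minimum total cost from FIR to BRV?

$16

Settle nodes by increasing distance from FIR:
FIR: 0
HUB: 8  (via FIR)
ALP: 10  (via HUB)
JCT: 11  (via HUB)
QRY: 13  (via ALP)
GRN: 13  (via HUB)
MID: 14  (via FIR)
DOK: 16  (via MID)
BRV: 16  (via FIR)
Shortest route: FIR → BRV = $16.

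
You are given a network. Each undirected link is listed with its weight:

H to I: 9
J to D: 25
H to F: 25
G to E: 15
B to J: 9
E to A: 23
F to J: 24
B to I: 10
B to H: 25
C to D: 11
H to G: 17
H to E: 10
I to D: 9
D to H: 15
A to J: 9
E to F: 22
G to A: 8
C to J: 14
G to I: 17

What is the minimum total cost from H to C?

26

Shortest distances from H:
H: 0
I: 9  (via H)
E: 10  (via H)
D: 15  (via H)
G: 17  (via H)
B: 19  (via I)
A: 25  (via G)
F: 25  (via H)
C: 26  (via D)
Shortest route: H–D–C = 26.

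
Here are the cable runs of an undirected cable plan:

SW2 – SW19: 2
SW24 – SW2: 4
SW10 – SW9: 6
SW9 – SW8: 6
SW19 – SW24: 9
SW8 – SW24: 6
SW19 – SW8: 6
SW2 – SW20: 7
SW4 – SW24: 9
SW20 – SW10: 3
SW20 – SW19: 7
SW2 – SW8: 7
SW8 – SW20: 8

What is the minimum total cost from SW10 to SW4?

Settle nodes by increasing distance from SW10:
SW10: 0
SW20: 3  (via SW10)
SW9: 6  (via SW10)
SW19: 10  (via SW20)
SW2: 10  (via SW20)
SW8: 11  (via SW20)
SW24: 14  (via SW2)
SW4: 23  (via SW24)
Shortest route: SW10 → SW20 → SW2 → SW24 → SW4 = 23.

23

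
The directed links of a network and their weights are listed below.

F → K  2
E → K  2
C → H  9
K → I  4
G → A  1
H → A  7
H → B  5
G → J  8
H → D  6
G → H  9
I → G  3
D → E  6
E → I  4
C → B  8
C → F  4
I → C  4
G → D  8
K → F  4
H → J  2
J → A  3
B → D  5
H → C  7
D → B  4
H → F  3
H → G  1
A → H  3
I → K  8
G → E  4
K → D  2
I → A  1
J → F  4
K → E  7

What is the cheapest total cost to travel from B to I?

15

Candidate routes:
B - D - E - I: 5+6+4 = 15
B - D - E - K - I: 5+6+2+4 = 17
Cheapest is B - D - E - I at 15.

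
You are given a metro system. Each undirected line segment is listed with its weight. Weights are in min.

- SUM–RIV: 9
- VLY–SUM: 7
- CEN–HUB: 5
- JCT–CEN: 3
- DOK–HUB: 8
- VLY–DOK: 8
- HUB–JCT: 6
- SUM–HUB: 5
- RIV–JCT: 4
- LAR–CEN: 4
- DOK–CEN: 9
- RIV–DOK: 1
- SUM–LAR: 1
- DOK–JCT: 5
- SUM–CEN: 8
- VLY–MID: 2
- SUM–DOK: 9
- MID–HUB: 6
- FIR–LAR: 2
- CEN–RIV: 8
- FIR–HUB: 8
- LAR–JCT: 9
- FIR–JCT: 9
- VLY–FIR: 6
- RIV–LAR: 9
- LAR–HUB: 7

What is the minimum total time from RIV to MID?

11 min

Running Dijkstra from RIV:
RIV: 0
DOK: 1  (via RIV)
JCT: 4  (via RIV)
CEN: 7  (via JCT)
VLY: 9  (via DOK)
SUM: 9  (via RIV)
LAR: 9  (via RIV)
HUB: 9  (via DOK)
FIR: 11  (via LAR)
MID: 11  (via VLY)
Shortest route: RIV → DOK → VLY → MID = 11 min.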